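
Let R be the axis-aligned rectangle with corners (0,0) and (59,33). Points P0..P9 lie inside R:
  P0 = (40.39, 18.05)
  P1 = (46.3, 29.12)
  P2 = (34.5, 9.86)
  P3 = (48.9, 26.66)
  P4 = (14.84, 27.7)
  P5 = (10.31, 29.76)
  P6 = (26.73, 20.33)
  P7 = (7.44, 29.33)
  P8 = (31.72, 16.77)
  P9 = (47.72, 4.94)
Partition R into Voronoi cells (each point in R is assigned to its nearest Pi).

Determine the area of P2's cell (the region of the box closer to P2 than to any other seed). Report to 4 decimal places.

Area of P2's cell: 273.4222

1. box [0,59]×[0,33]: [(0, 0) (59, 0) (59, 33) (0, 33)]
2. ⊥bis P2·P0 via (37.445,13.955): [(0, 0) (56.8493, 0) (10.9631, 33) (0, 33)]  |A|=1118.9045
3. ⊥bis P2·P1 via (40.4,19.49): [(0, 0) (56.8493, 0) (10.9631, 33) (0, 33)]  |A|=1118.9045
4. ⊥bis P2·P3 via (41.7,18.26): [(0, 0) (56.8493, 0) (10.9631, 33) (0, 33)]  |A|=1118.9045
5. ⊥bis P2·P4 via (24.67,18.78): [(7.6285, 0) (56.8493, 0) (27.0654, 21.4197)]  |A|=527.1479
6. ⊥bis P2·P5 via (22.405,19.81): [(7.6285, 0) (56.8493, 0) (27.0654, 21.4197)]  |A|=527.1479
7. ⊥bis P2·P6 via (30.615,15.095): [(10.2746, 0) (56.8493, 0) (33.1962, 17.0106)]  |A|=396.1313
8. ⊥bis P2·P7 via (20.97,19.595): [(10.2746, 0) (56.8493, 0) (33.1962, 17.0106)]  |A|=396.1313
9. ⊥bis P2·P8 via (33.11,13.315): [(22.4227, 9.0153) (10.2746, 0) (56.8493, 0) (36.4606, 14.663)]  |A|=370.4358
10. ⊥bis P2·P9 via (41.11,7.4): [(22.4227, 9.0153) (10.2746, 0) (38.356, 0) (42.2606, 10.4917) (36.4606, 14.663)]  |A|=273.4222
11. canonical 5-gon: [(22.4227, 9.0153) (10.2746, 0) (38.356, 0) (42.2606, 10.4917) (36.4606, 14.663)]
12. shoelace: 273.4222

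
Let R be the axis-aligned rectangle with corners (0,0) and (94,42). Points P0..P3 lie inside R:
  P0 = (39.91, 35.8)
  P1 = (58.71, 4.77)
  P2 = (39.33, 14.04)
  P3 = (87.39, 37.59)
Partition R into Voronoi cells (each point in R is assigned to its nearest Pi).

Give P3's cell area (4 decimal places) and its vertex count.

1. box [0,94]×[0,42]: [(0, 0) (94, 0) (94, 42) (0, 42)]
2. ⊥bis P3·P0 via (63.65,36.695): [(65.0334, 0) (94, 0) (94, 42) (63.45, 42)]  |A|=1249.8485
3. ⊥bis P3·P1 via (73.05,21.18): [(63.9346, 29.1455) (94, 2.8727) (94, 42) (63.45, 42)]  |A|=784.5406
4. ⊥bis P3·P2 via (63.36,25.815): [(63.9346, 29.1455) (94, 2.8727) (94, 42) (63.45, 42)]  |A|=784.5406
5. canonical 4-gon: [(63.9346, 29.1455) (94, 2.8727) (94, 42) (63.45, 42)]
6. shoelace: 784.5406

Area of P3's cell: 784.5406 (4 vertices)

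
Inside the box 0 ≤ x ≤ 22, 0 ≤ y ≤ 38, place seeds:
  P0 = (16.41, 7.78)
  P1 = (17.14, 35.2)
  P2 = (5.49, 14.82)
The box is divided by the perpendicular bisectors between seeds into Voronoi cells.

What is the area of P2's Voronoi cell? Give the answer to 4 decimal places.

1. box [0,22]×[0,38]: [(0, 0) (22, 0) (22, 38) (0, 38)]
2. ⊥bis P2·P0 via (10.95,11.3): [(0, 0) (3.665, 0) (22, 28.4401) (22, 38) (0, 38)]  |A|=575.276
3. ⊥bis P2·P1 via (11.315,25.01): [(0, 31.4781) (0, 0) (3.665, 0) (17.5068, 21.4705)]  |A|=314.8855
4. canonical 4-gon: [(0, 31.4781) (0, 0) (3.665, 0) (17.5068, 21.4705)]
5. shoelace: 314.8855

Area of P2's cell: 314.8855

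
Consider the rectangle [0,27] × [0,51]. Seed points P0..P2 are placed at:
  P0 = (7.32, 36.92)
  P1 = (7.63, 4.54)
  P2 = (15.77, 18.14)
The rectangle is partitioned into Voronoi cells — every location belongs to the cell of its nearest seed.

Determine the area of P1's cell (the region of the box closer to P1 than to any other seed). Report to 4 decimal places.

Area of P1's cell: 277.0915

1. box [0,27]×[0,51]: [(0, 0) (27, 0) (27, 51) (0, 51)]
2. ⊥bis P1·P0 via (7.475,20.73): [(0, 20.6584) (0, 0) (27, 0) (27, 20.9169)]  |A|=561.2674
3. ⊥bis P1·P2 via (11.7,11.34): [(0, 18.3428) (0, 0) (27, 0) (27, 2.1825)]  |A|=277.0915
4. canonical 4-gon: [(0, 18.3428) (0, 0) (27, 0) (27, 2.1825)]
5. shoelace: 277.0915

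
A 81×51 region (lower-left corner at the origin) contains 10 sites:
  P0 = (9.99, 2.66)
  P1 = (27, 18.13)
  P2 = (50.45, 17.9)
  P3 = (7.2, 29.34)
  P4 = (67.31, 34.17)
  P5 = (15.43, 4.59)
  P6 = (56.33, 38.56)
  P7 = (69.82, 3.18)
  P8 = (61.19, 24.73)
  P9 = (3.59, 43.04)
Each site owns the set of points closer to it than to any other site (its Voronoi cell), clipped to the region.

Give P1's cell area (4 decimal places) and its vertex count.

1. box [0,81]×[0,51]: [(0, 0) (81, 0) (81, 51) (0, 51)]
2. ⊥bis P1·P0 via (18.495,10.395): [(0, 30.7311) (27.9489, 0) (81, 0) (81, 51) (0, 51)]  |A|=3701.5495
3. ⊥bis P1·P2 via (38.725,18.015): [(0, 30.7311) (27.9489, 0) (38.5483, 0) (39.0485, 51) (0, 51)]  |A|=1549.2686
4. ⊥bis P1·P3 via (17.1,23.735): [(12.9804, 16.4586) (27.9489, 0) (38.5483, 0) (39.0485, 51) (32.5364, 51)]  |A|=855.7933
5. ⊥bis P1·P4 via (47.155,26.15): [(12.9804, 16.4586) (27.9489, 0) (38.5483, 0) (39.0057, 46.63) (37.2668, 51) (32.5364, 51)]  |A|=851.9003
6. ⊥bis P1·P5 via (21.215,11.36): [(13.7198, 17.7647) (34.5092, 0) (38.5483, 0) (39.0057, 46.63) (37.2668, 51) (32.5364, 51)]  |A|=777.7689
7. ⊥bis P1·P6 via (41.665,28.345): [(29.5539, 45.7321) (13.7198, 17.7647) (34.5092, 0) (38.5483, 0) (38.8657, 32.3637)]  |A|=676.5187
8. ⊥bis P1·P7 via (48.41,10.655): [(29.5539, 45.7321) (13.7198, 17.7647) (34.5092, 0) (38.5483, 0) (38.8657, 32.3637)]  |A|=676.5187
9. ⊥bis P1·P8 via (44.095,21.43): [(29.5539, 45.7321) (13.7198, 17.7647) (34.5092, 0) (38.5483, 0) (38.8657, 32.3637)]  |A|=676.5187
10. ⊥bis P1·P9 via (15.295,30.585): [(30.2893, 44.6764) (27.4404, 41.999) (13.7198, 17.7647) (34.5092, 0) (38.5483, 0) (38.8657, 32.3637)]  |A|=674.0304
11. canonical 6-gon: [(30.2893, 44.6764) (27.4404, 41.999) (13.7198, 17.7647) (34.5092, 0) (38.5483, 0) (38.8657, 32.3637)]
12. shoelace: 674.0304

Area of P1's cell: 674.0304 (6 vertices)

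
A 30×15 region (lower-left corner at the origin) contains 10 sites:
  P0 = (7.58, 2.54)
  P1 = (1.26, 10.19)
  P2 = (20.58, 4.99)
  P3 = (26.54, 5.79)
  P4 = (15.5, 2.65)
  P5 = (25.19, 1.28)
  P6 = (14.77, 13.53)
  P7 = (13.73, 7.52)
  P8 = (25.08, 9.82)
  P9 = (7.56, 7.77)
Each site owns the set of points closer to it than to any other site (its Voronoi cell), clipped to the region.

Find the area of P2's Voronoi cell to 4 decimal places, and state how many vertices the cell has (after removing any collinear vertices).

1. box [0,30]×[0,15]: [(0, 0) (30, 0) (30, 15) (0, 15)]
2. ⊥bis P2·P0 via (14.08,3.765): [(14.7896, 0) (30, 0) (30, 15) (11.9626, 15)]  |A|=249.3586
3. ⊥bis P2·P1 via (10.92,7.59): [(12.3546, 12.9201) (14.7896, 0) (30, 0) (30, 15) (12.9144, 15)]  |A|=248.3688
4. ⊥bis P2·P3 via (23.56,5.39): [(12.3546, 12.9201) (14.7896, 0) (24.2835, 0) (22.2701, 15) (12.9144, 15)]  |A|=147.5205
5. ⊥bis P2·P4 via (18.04,3.82): [(12.9055, 14.9668) (19.7996, 0) (24.2835, 0) (22.2701, 15) (12.9144, 15)]  |A|=103.978
6. ⊥bis P2·P5 via (22.885,3.135): [(12.9055, 14.9668) (19.7996, 0) (20.362, 0) (23.7229, 4.1762) (22.2701, 15) (12.9144, 15)]  |A|=95.7897
7. ⊥bis P2·P6 via (17.675,9.26): [(16.045, 8.1511) (19.7996, 0) (20.362, 0) (23.7229, 4.1762) (22.5916, 12.6049)]  |A|=55.113
8. ⊥bis P2·P7 via (17.155,6.255): [(18.4628, 9.796) (17.0497, 5.9699) (19.7996, 0) (20.362, 0) (23.7229, 4.1762) (22.5916, 12.6049)]  |A|=51.6497
9. ⊥bis P2·P8 via (22.83,7.405): [(19.5037, 10.5041) (18.4628, 9.796) (17.0497, 5.9699) (19.7996, 0) (20.362, 0) (23.7229, 4.1762) (23.3552, 6.9157)]  |A|=42.0637
10. ⊥bis P2·P9 via (14.07,6.38): [(19.5037, 10.5041) (18.4628, 9.796) (17.0497, 5.9699) (19.7996, 0) (20.362, 0) (23.7229, 4.1762) (23.3552, 6.9157)]  |A|=42.0637
11. canonical 7-gon: [(19.5037, 10.5041) (18.4628, 9.796) (17.0497, 5.9699) (19.7996, 0) (20.362, 0) (23.7229, 4.1762) (23.3552, 6.9157)]
12. shoelace: 42.0637

Area of P2's cell: 42.0637 (7 vertices)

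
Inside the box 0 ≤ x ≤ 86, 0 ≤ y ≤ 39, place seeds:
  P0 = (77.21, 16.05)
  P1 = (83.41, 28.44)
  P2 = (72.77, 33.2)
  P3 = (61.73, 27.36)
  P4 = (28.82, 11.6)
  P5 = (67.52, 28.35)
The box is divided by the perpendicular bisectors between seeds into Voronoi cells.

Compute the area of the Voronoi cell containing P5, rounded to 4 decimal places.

1. box [0,86]×[0,39]: [(0, 0) (86, 0) (86, 39) (0, 39)]
2. ⊥bis P5·P0 via (72.365,22.2): [(0, 0) (44.1854, 0) (86, 32.9417) (86, 39) (0, 39)]  |A|=2665.2781
3. ⊥bis P5·P1 via (75.465,28.395): [(0, 0) (44.1854, 0) (75.4862, 24.6589) (75.4049, 39) (0, 39)]  |A|=2557.4576
4. ⊥bis P5·P2 via (70.145,30.775): [(0, 0) (44.1854, 0) (75.4862, 24.6589) (75.4843, 24.9954) (62.5467, 39) (0, 39)]  |A|=2467.4201
5. ⊥bis P5·P3 via (64.625,27.855): [(66.396, 17.4976) (75.4862, 24.6589) (75.4843, 24.9954) (62.7586, 38.7706)]  |A|=111.8403
6. ⊥bis P5·P4 via (48.17,19.975): [(66.396, 17.4976) (75.4862, 24.6589) (75.4843, 24.9954) (62.7586, 38.7706)]  |A|=111.8403
7. canonical 4-gon: [(66.396, 17.4976) (75.4862, 24.6589) (75.4843, 24.9954) (62.7586, 38.7706)]
8. shoelace: 111.8403

Area of P5's cell: 111.8403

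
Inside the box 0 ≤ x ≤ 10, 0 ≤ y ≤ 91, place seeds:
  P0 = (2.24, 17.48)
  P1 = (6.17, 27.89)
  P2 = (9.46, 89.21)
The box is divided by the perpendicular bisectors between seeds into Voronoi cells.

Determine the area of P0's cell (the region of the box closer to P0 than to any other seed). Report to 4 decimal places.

1. box [0,10]×[0,91]: [(0, 0) (10, 0) (10, 91) (0, 91)]
2. ⊥bis P0·P1 via (4.205,22.685): [(0, 24.2725) (0, 0) (10, 0) (10, 20.4973)]  |A|=223.8487
3. ⊥bis P0·P2 via (5.85,53.345): [(0, 24.2725) (0, 0) (10, 0) (10, 20.4973)]  |A|=223.8487
4. canonical 4-gon: [(0, 24.2725) (0, 0) (10, 0) (10, 20.4973)]
5. shoelace: 223.8487

Area of P0's cell: 223.8487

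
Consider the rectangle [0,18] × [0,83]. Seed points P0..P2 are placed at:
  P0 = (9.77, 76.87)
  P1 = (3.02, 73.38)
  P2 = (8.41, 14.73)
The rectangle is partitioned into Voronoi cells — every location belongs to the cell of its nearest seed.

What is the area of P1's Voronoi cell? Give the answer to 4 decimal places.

Area of P1's cell: 457.9160

1. box [0,18]×[0,83]: [(0, 0) (18, 0) (18, 83) (0, 83)]
2. ⊥bis P1·P0 via (6.395,75.125): [(0, 0) (18, 0) (18, 52.6798) (2.3233, 83) (0, 83)]  |A|=1256.3402
3. ⊥bis P1·P2 via (5.715,44.055): [(0, 43.5298) (18, 45.184) (18, 52.6798) (2.3233, 83) (0, 83)]  |A|=457.916
4. canonical 5-gon: [(0, 43.5298) (18, 45.184) (18, 52.6798) (2.3233, 83) (0, 83)]
5. shoelace: 457.916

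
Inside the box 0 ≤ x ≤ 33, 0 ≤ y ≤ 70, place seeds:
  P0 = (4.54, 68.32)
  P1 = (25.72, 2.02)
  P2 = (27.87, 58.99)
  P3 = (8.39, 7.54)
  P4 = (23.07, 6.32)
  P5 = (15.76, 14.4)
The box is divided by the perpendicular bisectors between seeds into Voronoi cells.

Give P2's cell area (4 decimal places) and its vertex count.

1. box [0,33]×[0,70]: [(0, 0) (33, 0) (33, 70) (0, 70)]
2. ⊥bis P2·P0 via (16.205,63.655): [(0, 23.1338) (0, 0) (33, 0) (33, 70) (18.7425, 70)]  |A|=1870.8063
3. ⊥bis P2·P1 via (26.795,30.505): [(3.3024, 31.3916) (33, 30.2708) (33, 70) (18.7425, 70)]  |A|=865.161
4. ⊥bis P2·P3 via (18.13,33.265): [(5.903, 37.8944) (25.2674, 30.5627) (33, 30.2708) (33, 70) (18.7425, 70)]  |A|=792.6662
5. ⊥bis P2·P4 via (25.47,32.655): [(5.903, 37.8944) (17.9251, 33.3426) (33, 31.9688) (33, 70) (18.7425, 70)]  |A|=770.1912
6. ⊥bis P2·P5 via (21.815,36.695): [(7.0292, 40.7106) (33, 33.6573) (33, 70) (18.7425, 70)]  |A|=680.7215
7. canonical 4-gon: [(7.0292, 40.7106) (33, 33.6573) (33, 70) (18.7425, 70)]
8. shoelace: 680.7215

Area of P2's cell: 680.7215 (4 vertices)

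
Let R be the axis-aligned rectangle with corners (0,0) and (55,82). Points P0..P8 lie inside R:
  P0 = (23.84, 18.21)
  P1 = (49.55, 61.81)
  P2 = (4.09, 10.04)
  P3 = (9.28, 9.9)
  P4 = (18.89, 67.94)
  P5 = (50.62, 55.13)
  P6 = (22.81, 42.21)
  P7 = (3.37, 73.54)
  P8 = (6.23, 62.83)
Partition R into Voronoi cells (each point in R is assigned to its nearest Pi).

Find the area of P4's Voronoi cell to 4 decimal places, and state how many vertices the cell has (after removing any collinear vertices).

1. box [0,55]×[0,82]: [(0, 0) (55, 0) (55, 82) (0, 82)]
2. ⊥bis P4·P0 via (21.365,43.075): [(0, 40.9484) (55, 46.4229) (55, 82) (0, 82)]  |A|=2107.2886
3. ⊥bis P4·P1 via (34.22,64.875): [(0, 40.9484) (30.0339, 43.9379) (37.6439, 82) (0, 82)]  |A|=1332.8739
4. ⊥bis P4·P2 via (11.49,38.99): [(0, 41.927) (2.7555, 41.2227) (30.0339, 43.9379) (37.6439, 82) (0, 82)]  |A|=1331.5256
5. ⊥bis P4·P3 via (14.085,38.92): [(0, 41.927) (2.7555, 41.2227) (30.0339, 43.9379) (37.6439, 82) (0, 82)]  |A|=1331.5256
6. ⊥bis P4·P5 via (34.755,61.535): [(0, 41.927) (2.7555, 41.2227) (27.5509, 43.6907) (32.3722, 55.6328) (37.6439, 82) (0, 82)]  |A|=1317.2953
7. ⊥bis P4·P6 via (20.85,55.075): [(0, 51.8985) (32.6191, 56.868) (37.6439, 82) (0, 82)]  |A|=963.975
8. ⊥bis P4·P7 via (11.13,70.74): [(4.5835, 52.5968) (32.6191, 56.868) (37.6439, 82) (15.1929, 82)]  |A|=671.6303
9. ⊥bis P4·P8 via (12.56,65.385): [(10.7848, 69.7832) (16.9606, 54.4824) (32.6191, 56.868) (37.6439, 82) (15.1929, 82)]  |A|=571.1177
10. canonical 5-gon: [(10.7848, 69.7832) (16.9606, 54.4824) (32.6191, 56.868) (37.6439, 82) (15.1929, 82)]
11. shoelace: 571.1177

Area of P4's cell: 571.1177 (5 vertices)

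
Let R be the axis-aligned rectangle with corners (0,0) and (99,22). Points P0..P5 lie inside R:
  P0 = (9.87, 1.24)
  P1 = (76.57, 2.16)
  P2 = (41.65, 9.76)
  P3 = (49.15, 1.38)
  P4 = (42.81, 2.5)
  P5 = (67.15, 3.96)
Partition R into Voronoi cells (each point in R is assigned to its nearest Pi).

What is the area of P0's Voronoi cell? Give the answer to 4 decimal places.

1. box [0,99]×[0,22]: [(0, 0) (99, 0) (99, 22) (0, 22)]
2. ⊥bis P0·P1 via (43.22,1.7): [(0, 0) (43.2434, 0) (42.94, 22) (0, 22)]  |A|=948.0179
3. ⊥bis P0·P2 via (25.76,5.5): [(0, 0) (27.2345, 0) (21.3365, 22) (0, 22)]  |A|=534.2807
4. ⊥bis P0·P3 via (29.51,1.31): [(0, 0) (27.2345, 0) (21.3365, 22) (0, 22)]  |A|=534.2807
5. ⊥bis P0·P4 via (26.34,1.87): [(0, 0) (26.4115, 0) (26.2746, 3.5806) (21.3365, 22) (0, 22)]  |A|=532.8073
6. ⊥bis P0·P5 via (38.51,2.6): [(0, 0) (26.4115, 0) (26.2746, 3.5806) (21.3365, 22) (0, 22)]  |A|=532.8073
7. canonical 5-gon: [(0, 0) (26.4115, 0) (26.2746, 3.5806) (21.3365, 22) (0, 22)]
8. shoelace: 532.8073

Area of P0's cell: 532.8073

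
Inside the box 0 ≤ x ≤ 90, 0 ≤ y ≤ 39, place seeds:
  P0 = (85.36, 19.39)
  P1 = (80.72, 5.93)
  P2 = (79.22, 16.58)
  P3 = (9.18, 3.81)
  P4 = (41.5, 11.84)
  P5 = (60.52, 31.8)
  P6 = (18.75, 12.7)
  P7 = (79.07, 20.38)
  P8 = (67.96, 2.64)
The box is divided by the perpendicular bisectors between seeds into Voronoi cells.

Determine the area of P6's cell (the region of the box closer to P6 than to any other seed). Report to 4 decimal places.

1. box [0,90]×[0,39]: [(0, 0) (90, 0) (90, 39) (0, 39)]
2. ⊥bis P6·P0 via (52.055,16.045): [(0, 0) (53.6665, 0) (49.7495, 39) (0, 39)]  |A|=2016.6118
3. ⊥bis P6·P1 via (49.735,9.315): [(0, 0) (48.7174, 0) (51.2959, 23.603) (49.7495, 39) (0, 39)]  |A|=1958.2049
4. ⊥bis P6·P2 via (48.985,14.64): [(0, 0) (48.7174, 0) (49.4778, 6.9603) (47.422, 39) (0, 39)]  |A|=1894.0528
5. ⊥bis P6·P3 via (13.965,8.255): [(0, 23.2882) (21.6334, 0) (48.7174, 0) (49.4778, 6.9603) (47.422, 39) (0, 39)]  |A|=1642.151
6. ⊥bis P6·P4 via (30.125,12.27): [(0, 23.2882) (21.6334, 0) (29.6612, 0) (31.1355, 39) (0, 39)]  |A|=933.6323
7. ⊥bis P6·P5 via (39.635,22.25): [(0, 23.2882) (21.6334, 0) (29.6612, 0) (31.1355, 39) (0, 39)]  |A|=933.6323
8. ⊥bis P6·P7 via (48.91,16.54): [(0, 23.2882) (21.6334, 0) (29.6612, 0) (31.1355, 39) (0, 39)]  |A|=933.6323
9. ⊥bis P6·P8 via (43.355,7.67): [(0, 23.2882) (21.6334, 0) (29.6612, 0) (31.1355, 39) (0, 39)]  |A|=933.6323
10. canonical 5-gon: [(0, 23.2882) (21.6334, 0) (29.6612, 0) (31.1355, 39) (0, 39)]
11. shoelace: 933.6323

Area of P6's cell: 933.6323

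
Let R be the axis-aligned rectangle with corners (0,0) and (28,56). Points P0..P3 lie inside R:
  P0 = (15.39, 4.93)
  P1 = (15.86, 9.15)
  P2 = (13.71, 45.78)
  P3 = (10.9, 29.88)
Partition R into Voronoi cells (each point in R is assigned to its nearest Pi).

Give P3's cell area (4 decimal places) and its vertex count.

Area of P3's cell: 500.2787 (4 vertices)

1. box [0,28]×[0,56]: [(0, 0) (28, 0) (28, 56) (0, 56)]
2. ⊥bis P3·P0 via (13.145,17.405): [(0, 15.0394) (28, 20.0783) (28, 56) (0, 56)]  |A|=1076.3518
3. ⊥bis P3·P1 via (13.38,19.515): [(0, 16.3136) (28, 23.0131) (28, 56) (0, 56)]  |A|=1017.4263
4. ⊥bis P3·P2 via (12.305,37.83): [(0, 40.0047) (0, 16.3136) (28, 23.0131) (28, 35.0562)]  |A|=500.2787
5. canonical 4-gon: [(0, 40.0047) (0, 16.3136) (28, 23.0131) (28, 35.0562)]
6. shoelace: 500.2787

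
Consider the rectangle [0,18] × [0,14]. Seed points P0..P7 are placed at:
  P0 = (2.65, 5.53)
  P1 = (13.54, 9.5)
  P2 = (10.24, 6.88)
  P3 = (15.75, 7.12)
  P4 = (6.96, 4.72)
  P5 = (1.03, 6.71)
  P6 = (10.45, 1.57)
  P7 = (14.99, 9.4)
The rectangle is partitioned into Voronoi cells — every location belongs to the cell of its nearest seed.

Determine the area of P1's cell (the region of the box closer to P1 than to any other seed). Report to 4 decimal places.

Area of P1's cell: 29.6441

1. box [0,18]×[0,14]: [(0, 0) (18, 0) (18, 14) (0, 14)]
2. ⊥bis P1·P0 via (8.095,7.515): [(10.8346, 0) (18, 0) (18, 14) (5.7309, 14)]  |A|=136.0416
3. ⊥bis P1·P2 via (11.89,8.19): [(18, 0.4942) (18, 14) (7.2772, 14)]  |A|=72.4099
4. ⊥bis P1·P3 via (14.645,8.31): [(13.0043, 6.7865) (18, 11.4254) (18, 14) (7.2772, 14)]  |A|=45.1055
5. ⊥bis P1·P4 via (10.25,7.11): [(13.0043, 6.7865) (18, 11.4254) (18, 14) (7.2772, 14)]  |A|=45.1055
6. ⊥bis P1·P5 via (7.285,8.105): [(13.0043, 6.7865) (18, 11.4254) (18, 14) (7.2772, 14)]  |A|=45.1055
7. ⊥bis P1·P6 via (11.995,5.535): [(13.0043, 6.7865) (18, 11.4254) (18, 14) (7.2772, 14)]  |A|=45.1055
8. ⊥bis P1·P7 via (14.265,9.45): [(13.0043, 6.7865) (14.155, 7.855) (14.5788, 14) (7.2772, 14)]  |A|=29.6441
9. canonical 4-gon: [(13.0043, 6.7865) (14.155, 7.855) (14.5788, 14) (7.2772, 14)]
10. shoelace: 29.6441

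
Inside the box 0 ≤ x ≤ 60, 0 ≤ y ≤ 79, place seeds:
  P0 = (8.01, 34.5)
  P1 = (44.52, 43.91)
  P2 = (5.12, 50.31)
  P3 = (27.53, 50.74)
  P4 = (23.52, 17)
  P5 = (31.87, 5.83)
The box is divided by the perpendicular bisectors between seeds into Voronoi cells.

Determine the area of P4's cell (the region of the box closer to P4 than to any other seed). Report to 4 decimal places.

1. box [0,60]×[0,79]: [(0, 0) (60, 0) (60, 79) (0, 79)]
2. ⊥bis P4·P0 via (15.765,25.75): [(0, 11.7777) (0, 0) (60, 0) (60, 64.9548)]  |A|=2301.9766
3. ⊥bis P4·P1 via (34.02,30.455): [(27.1355, 35.8275) (0, 11.7777) (0, 0) (60, 0) (60, 10.1808)]  |A|=1401.9151
4. ⊥bis P4·P2 via (14.32,33.655): [(27.1355, 35.8275) (0, 11.7777) (0, 0) (60, 0) (60, 10.1808)]  |A|=1401.9151
5. ⊥bis P4·P3 via (25.525,33.87): [(30.3839, 33.2925) (24.9976, 33.9327) (0, 11.7777) (0, 0) (60, 0) (60, 10.1808)]  |A|=1396.1277
6. ⊥bis P4·P5 via (27.695,11.415): [(43.3869, 23.1453) (30.3839, 33.2925) (24.9976, 33.9327) (0, 11.7777) (0, 0) (12.4249, 0)]  |A|=760.9909
7. canonical 6-gon: [(43.3869, 23.1453) (30.3839, 33.2925) (24.9976, 33.9327) (0, 11.7777) (0, 0) (12.4249, 0)]
8. shoelace: 760.9909

Area of P4's cell: 760.9909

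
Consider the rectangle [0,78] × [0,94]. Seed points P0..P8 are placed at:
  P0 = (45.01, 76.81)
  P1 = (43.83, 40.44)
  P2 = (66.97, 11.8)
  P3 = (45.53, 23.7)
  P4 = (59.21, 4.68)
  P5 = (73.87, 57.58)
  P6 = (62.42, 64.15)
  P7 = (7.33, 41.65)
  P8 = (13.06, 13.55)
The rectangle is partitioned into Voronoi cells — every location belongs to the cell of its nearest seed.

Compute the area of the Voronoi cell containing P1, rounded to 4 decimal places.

Area of P1's cell: 882.4643

1. box [0,78]×[0,94]: [(0, 0) (78, 0) (78, 94) (0, 94)]
2. ⊥bis P1·P0 via (44.42,58.625): [(0, 60.0662) (0, 0) (78, 0) (78, 57.5355)]  |A|=4586.4662
3. ⊥bis P1·P2 via (55.4,26.12): [(0, 60.0662) (0, 0) (23.0717, 0) (78, 44.3799) (78, 57.5355)]  |A|=3367.6095
4. ⊥bis P1·P3 via (44.68,32.07): [(0, 60.0662) (0, 27.5326) (65.364, 34.1705) (78, 44.3799) (78, 57.5355)]  |A|=2073.6028
5. ⊥bis P1·P4 via (51.52,22.56): [(0, 60.0662) (0, 27.5326) (65.364, 34.1705) (78, 44.3799) (78, 57.5355)]  |A|=2073.6028
6. ⊥bis P1·P5 via (58.85,49.01): [(53.5326, 58.3293) (0, 60.0662) (0, 27.5326) (65.364, 34.1705) (66.7008, 35.2506)]  |A|=1722.1668
7. ⊥bis P1·P6 via (53.125,52.295): [(60.0928, 46.8319) (45.0789, 58.6036) (0, 60.0662) (0, 27.5326) (65.364, 34.1705) (66.7008, 35.2506)]  |A|=1674.4679
8. ⊥bis P1·P7 via (25.58,41.045): [(60.0928, 46.8319) (45.0789, 58.6036) (26.1824, 59.2167) (25.2169, 30.0935) (65.364, 34.1705) (66.7008, 35.2506)]  |A|=882.6009
9. ⊥bis P1·P8 via (28.445,26.995): [(60.0928, 46.8319) (45.0789, 58.6036) (26.1824, 59.2167) (25.236, 30.6671) (25.6948, 30.142) (65.364, 34.1705) (66.7008, 35.2506)]  |A|=882.4643
10. canonical 7-gon: [(60.0928, 46.8319) (45.0789, 58.6036) (26.1824, 59.2167) (25.236, 30.6671) (25.6948, 30.142) (65.364, 34.1705) (66.7008, 35.2506)]
11. shoelace: 882.4643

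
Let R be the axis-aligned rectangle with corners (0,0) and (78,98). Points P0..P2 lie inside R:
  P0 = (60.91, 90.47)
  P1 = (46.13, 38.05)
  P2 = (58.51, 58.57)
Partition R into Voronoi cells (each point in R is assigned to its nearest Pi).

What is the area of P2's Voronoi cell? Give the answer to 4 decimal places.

Area of P2's cell: 1539.7997

1. box [0,78]×[0,98]: [(0, 0) (78, 0) (78, 98) (0, 98)]
2. ⊥bis P2·P0 via (59.71,74.52): [(0, 79.0123) (0, 0) (78, 0) (78, 73.1439)]  |A|=5934.0933
3. ⊥bis P2·P1 via (52.32,48.31): [(1.6344, 78.8893) (78, 32.8169) (78, 73.1439)]  |A|=1539.7997
4. canonical 3-gon: [(1.6344, 78.8893) (78, 32.8169) (78, 73.1439)]
5. shoelace: 1539.7997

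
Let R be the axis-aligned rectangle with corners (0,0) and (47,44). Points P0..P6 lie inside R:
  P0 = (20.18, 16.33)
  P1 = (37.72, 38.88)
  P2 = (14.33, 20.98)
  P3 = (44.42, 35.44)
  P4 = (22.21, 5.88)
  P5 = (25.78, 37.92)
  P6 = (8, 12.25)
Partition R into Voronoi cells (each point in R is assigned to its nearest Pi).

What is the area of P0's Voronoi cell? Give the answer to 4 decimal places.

1. box [0,47]×[0,44]: [(0, 0) (47, 0) (47, 44) (0, 44)]
2. ⊥bis P0·P1 via (28.95,27.605): [(0, 0) (47, 0) (47, 13.5652) (7.872, 44) (0, 44)]  |A|=1472.5748
3. ⊥bis P0·P2 via (17.255,18.655): [(2.4267, 0) (47, 0) (47, 13.5652) (26.1193, 29.8068)]  |A|=805.9206
4. ⊥bis P0·P3 via (32.3,25.885): [(2.4267, 0) (47, 0) (47, 7.2388) (34.1053, 23.5951) (26.1193, 29.8068)]  |A|=765.1322
5. ⊥bis P0·P4 via (21.195,11.105): [(9.4384, 8.8212) (40.9297, 14.9386) (34.1053, 23.5951) (26.1193, 29.8068)]  |A|=292.7804
6. ⊥bis P0·P5 via (22.98,27.125): [(23.8153, 26.9083) (9.4384, 8.8212) (40.9297, 14.9386) (34.1053, 23.5951) (32.8626, 24.5616)]  |A|=276.9654
7. ⊥bis P0·P6 via (14.09,14.29): [(23.8153, 26.9083) (13.9997, 14.5596) (15.5258, 10.0037) (40.9297, 14.9386) (34.1053, 23.5951) (32.8626, 24.5616)]  |A|=262.1962
8. canonical 6-gon: [(23.8153, 26.9083) (13.9997, 14.5596) (15.5258, 10.0037) (40.9297, 14.9386) (34.1053, 23.5951) (32.8626, 24.5616)]
9. shoelace: 262.1962

Area of P0's cell: 262.1962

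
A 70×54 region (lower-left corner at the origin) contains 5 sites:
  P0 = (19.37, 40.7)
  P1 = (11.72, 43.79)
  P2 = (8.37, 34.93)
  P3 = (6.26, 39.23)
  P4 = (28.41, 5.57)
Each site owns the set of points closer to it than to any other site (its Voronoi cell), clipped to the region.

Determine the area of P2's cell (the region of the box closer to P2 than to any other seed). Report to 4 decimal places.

Area of P2's cell: 418.3761

1. box [0,70]×[0,54]: [(0, 0) (70, 0) (70, 54) (0, 54)]
2. ⊥bis P2·P0 via (13.87,37.815): [(0, 0) (33.7057, 0) (5.3802, 54) (0, 54)]  |A|=1055.3198
3. ⊥bis P2·P1 via (10.045,39.36): [(0, 43.1581) (0, 0) (33.7057, 0) (13.8054, 37.9382)]  |A|=937.273
4. ⊥bis P2·P3 via (7.315,37.08): [(11.1274, 38.9507) (0, 33.4905) (0, 0) (33.7057, 0) (13.8054, 37.9382)]  |A|=883.4859
5. ⊥bis P2·P4 via (18.39,20.25): [(11.1274, 38.9507) (0, 33.4905) (0, 7.6977) (21.8462, 22.6091) (13.8054, 37.9382)]  |A|=418.3761
6. canonical 5-gon: [(11.1274, 38.9507) (0, 33.4905) (0, 7.6977) (21.8462, 22.6091) (13.8054, 37.9382)]
7. shoelace: 418.3761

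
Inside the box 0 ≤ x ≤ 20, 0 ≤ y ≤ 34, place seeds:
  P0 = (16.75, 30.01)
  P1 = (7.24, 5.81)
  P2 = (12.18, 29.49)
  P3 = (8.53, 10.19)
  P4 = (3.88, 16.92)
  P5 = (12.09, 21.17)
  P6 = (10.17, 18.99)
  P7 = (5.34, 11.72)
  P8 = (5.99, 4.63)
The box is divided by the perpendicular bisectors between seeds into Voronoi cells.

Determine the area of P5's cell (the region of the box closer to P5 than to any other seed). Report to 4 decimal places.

1. box [0,20]×[0,34]: [(0, 0) (20, 0) (20, 34) (0, 34)]
2. ⊥bis P5·P0 via (14.42,25.59): [(0, 33.1915) (0, 0) (20, 0) (20, 22.6485)]  |A|=558.4
3. ⊥bis P5·P1 via (9.665,13.49): [(0, 33.1915) (0, 16.5418) (20, 10.2267) (20, 22.6485)]  |A|=290.7156
4. ⊥bis P5·P2 via (12.135,25.33): [(14.9714, 25.2993) (0, 25.4613) (0, 16.5418) (20, 10.2267) (20, 22.6485)]  |A|=232.8493
5. ⊥bis P5·P3 via (10.31,15.68): [(14.9714, 25.2993) (0, 25.4613) (0, 19.0228) (20, 12.5383) (20, 22.6485)]  |A|=184.9236
6. ⊥bis P5·P4 via (7.985,19.045): [(14.9714, 25.2993) (4.6898, 25.4105) (9.6093, 15.9072) (20, 12.5383) (20, 22.6485)]  |A|=131.829
7. ⊥bis P5·P6 via (11.13,20.08): [(14.9714, 25.2993) (5.0824, 25.4063) (19.5142, 12.6958) (20, 12.5383) (20, 22.6485)]  |A|=90.199
8. ⊥bis P5·P7 via (8.715,16.445): [(14.9714, 25.2993) (5.0824, 25.4063) (19.5142, 12.6958) (20, 12.5383) (20, 22.6485)]  |A|=90.199
9. ⊥bis P5·P8 via (9.04,12.9): [(14.9714, 25.2993) (5.0824, 25.4063) (19.5142, 12.6958) (20, 12.5383) (20, 22.6485)]  |A|=90.199
10. canonical 5-gon: [(14.9714, 25.2993) (5.0824, 25.4063) (19.5142, 12.6958) (20, 12.5383) (20, 22.6485)]
11. shoelace: 90.199

Area of P5's cell: 90.1990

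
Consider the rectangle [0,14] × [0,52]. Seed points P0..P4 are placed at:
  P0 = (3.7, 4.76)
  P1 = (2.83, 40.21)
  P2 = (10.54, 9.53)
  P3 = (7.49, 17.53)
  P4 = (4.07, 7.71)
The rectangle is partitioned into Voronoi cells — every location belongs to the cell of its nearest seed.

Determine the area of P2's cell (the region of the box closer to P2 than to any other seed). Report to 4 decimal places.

1. box [0,14]×[0,52]: [(0, 0) (14, 0) (14, 52) (0, 52)]
2. ⊥bis P2·P0 via (7.12,7.145): [(0, 17.3548) (12.1027, 0) (14, 0) (14, 52) (0, 52)]  |A|=622.98
3. ⊥bis P2·P1 via (6.685,24.87): [(0, 23.19) (0, 17.3548) (12.1027, 0) (14, 0) (14, 26.7083)]  |A|=244.2682
4. ⊥bis P2·P3 via (9.015,13.53): [(4.0005, 11.6182) (12.1027, 0) (14, 0) (14, 15.4305)]  |A|=88.1703
5. ⊥bis P2·P4 via (7.305,8.62): [(6.2232, 12.4656) (8.1255, 5.7031) (12.1027, 0) (14, 0) (14, 15.4305)]  |A|=79.8488
6. canonical 5-gon: [(6.2232, 12.4656) (8.1255, 5.7031) (12.1027, 0) (14, 0) (14, 15.4305)]
7. shoelace: 79.8488

Area of P2's cell: 79.8488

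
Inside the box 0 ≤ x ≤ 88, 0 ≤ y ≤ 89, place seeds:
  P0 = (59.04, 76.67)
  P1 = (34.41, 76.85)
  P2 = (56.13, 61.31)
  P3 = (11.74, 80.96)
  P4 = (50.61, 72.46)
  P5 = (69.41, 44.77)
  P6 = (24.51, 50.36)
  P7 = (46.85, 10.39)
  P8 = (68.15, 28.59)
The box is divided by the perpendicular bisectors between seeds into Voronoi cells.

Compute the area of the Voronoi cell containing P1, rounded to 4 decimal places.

1. box [0,88]×[0,89]: [(0, 0) (88, 0) (88, 89) (0, 89)]
2. ⊥bis P1·P0 via (46.725,76.76): [(0, 0) (46.164, 0) (46.8145, 89) (0, 89)]  |A|=4137.5422
3. ⊥bis P1·P2 via (45.27,69.08): [(0, 5.8069) (46.6833, 71.0554) (46.8145, 89) (0, 89)]  |A|=2361.8995
4. ⊥bis P1·P3 via (23.075,78.905): [(13.1563, 24.1952) (46.6833, 71.0554) (46.8145, 89) (24.9052, 89)]  |A|=1007.6553
5. ⊥bis P1·P4 via (42.51,74.655): [(13.1563, 24.1952) (38.3955, 59.4716) (46.3973, 89) (24.9052, 89)]  |A|=927.8952
6. ⊥bis P1·P5 via (51.91,60.81): [(13.1563, 24.1952) (38.3955, 59.4716) (46.3973, 89) (24.9052, 89)]  |A|=927.8952
7. ⊥bis P1·P6 via (29.46,63.605): [(20.8823, 66.8107) (38.5909, 60.1926) (46.3973, 89) (24.9052, 89)]  |A|=519.3483
8. ⊥bis P1·P7 via (40.63,43.62): [(20.8823, 66.8107) (38.5909, 60.1926) (46.3973, 89) (24.9052, 89)]  |A|=519.3483
9. ⊥bis P1·P8 via (51.28,52.72): [(20.8823, 66.8107) (38.5909, 60.1926) (46.3973, 89) (24.9052, 89)]  |A|=519.3483
10. canonical 4-gon: [(20.8823, 66.8107) (38.5909, 60.1926) (46.3973, 89) (24.9052, 89)]
11. shoelace: 519.3483

Area of P1's cell: 519.3483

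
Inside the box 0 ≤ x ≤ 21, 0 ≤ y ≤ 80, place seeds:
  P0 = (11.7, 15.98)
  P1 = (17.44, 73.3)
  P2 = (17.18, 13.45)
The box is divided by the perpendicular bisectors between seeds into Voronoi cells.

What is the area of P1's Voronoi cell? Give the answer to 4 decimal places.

1. box [0,21]×[0,80]: [(0, 0) (21, 0) (21, 80) (0, 80)]
2. ⊥bis P1·P0 via (14.57,44.64): [(0, 46.099) (21, 43.9961) (21, 80) (0, 80)]  |A|=734.0011
3. ⊥bis P1·P2 via (17.31,43.375): [(0, 46.099) (21, 43.9961) (21, 80) (0, 80)]  |A|=734.0011
4. canonical 4-gon: [(0, 46.099) (21, 43.9961) (21, 80) (0, 80)]
5. shoelace: 734.0011

Area of P1's cell: 734.0011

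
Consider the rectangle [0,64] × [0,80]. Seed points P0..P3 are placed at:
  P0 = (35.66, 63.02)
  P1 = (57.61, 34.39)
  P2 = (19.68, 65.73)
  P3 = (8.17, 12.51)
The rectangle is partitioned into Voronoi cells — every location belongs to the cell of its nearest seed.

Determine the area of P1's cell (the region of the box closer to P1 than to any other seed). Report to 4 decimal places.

Area of P1's cell: 1472.4870

1. box [0,64]×[0,80]: [(0, 0) (64, 0) (64, 80) (0, 80)]
2. ⊥bis P1·P0 via (46.635,48.705): [(0, 12.951) (0, 0) (64, 0) (64, 62.0184)]  |A|=2399.0184
3. ⊥bis P1·P2 via (38.645,50.06): [(21.7811, 29.6501) (0, 3.2889) (0, 0) (64, 0) (64, 62.0184)]  |A|=2293.7938
4. ⊥bis P1·P3 via (32.89,23.45): [(28.0269, 34.4386) (43.268, 0) (64, 0) (64, 62.0184)]  |A|=1472.487
5. canonical 4-gon: [(28.0269, 34.4386) (43.268, 0) (64, 0) (64, 62.0184)]
6. shoelace: 1472.487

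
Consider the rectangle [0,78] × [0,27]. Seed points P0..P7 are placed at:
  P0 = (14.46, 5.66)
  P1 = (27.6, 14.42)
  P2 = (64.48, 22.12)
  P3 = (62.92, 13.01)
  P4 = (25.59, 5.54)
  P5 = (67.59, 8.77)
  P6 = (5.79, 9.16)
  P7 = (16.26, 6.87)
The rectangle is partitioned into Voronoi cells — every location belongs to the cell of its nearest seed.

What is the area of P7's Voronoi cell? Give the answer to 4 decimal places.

Area of P7's cell: 111.0157

1. box [0,78]×[0,27]: [(0, 0) (78, 0) (78, 27) (0, 27)]
2. ⊥bis P7·P0 via (15.36,6.265): [(19.5715, 0) (78, 0) (78, 27) (1.4215, 27)]  |A|=1822.5952
3. ⊥bis P7·P1 via (21.93,10.645): [(19.5715, 0) (29.0173, 0) (11.0411, 27) (1.4215, 27)]  |A|=257.3832
4. ⊥bis P7·P2 via (40.37,14.495): [(19.5715, 0) (29.0173, 0) (11.0411, 27) (1.4215, 27)]  |A|=257.3832
5. ⊥bis P7·P3 via (39.59,9.94): [(19.5715, 0) (29.0173, 0) (11.0411, 27) (1.4215, 27)]  |A|=257.3832
6. ⊥bis P7·P4 via (20.925,6.205): [(19.5715, 0) (20.0405, 0) (21.6235, 11.1053) (11.0411, 27) (1.4215, 27)]  |A|=207.5382
7. ⊥bis P7·P5 via (41.925,7.82): [(19.5715, 0) (20.0405, 0) (21.6235, 11.1053) (11.0411, 27) (1.4215, 27)]  |A|=207.5382
8. ⊥bis P7·P6 via (11.025,8.015): [(11.8004, 11.5602) (19.5715, 0) (20.0405, 0) (21.6235, 11.1053) (14.1546, 22.3236)]  |A|=111.0157
9. canonical 5-gon: [(11.8004, 11.5602) (19.5715, 0) (20.0405, 0) (21.6235, 11.1053) (14.1546, 22.3236)]
10. shoelace: 111.0157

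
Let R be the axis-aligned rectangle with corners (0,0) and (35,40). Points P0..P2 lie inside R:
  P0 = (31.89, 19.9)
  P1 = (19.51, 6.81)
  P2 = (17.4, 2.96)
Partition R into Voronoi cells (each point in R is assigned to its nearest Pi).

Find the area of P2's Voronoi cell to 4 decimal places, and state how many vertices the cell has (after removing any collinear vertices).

Area of P2's cell: 205.2533 (3 vertices)

1. box [0,35]×[0,40]: [(0, 0) (35, 0) (35, 40) (0, 40)]
2. ⊥bis P2·P0 via (24.645,11.43): [(0, 32.5106) (0, 0) (35, 0) (35, 2.5726)]  |A|=613.9571
3. ⊥bis P2·P1 via (18.455,4.885): [(0, 14.9993) (0, 0) (27.3684, 0)]  |A|=205.2533
4. canonical 3-gon: [(0, 14.9993) (0, 0) (27.3684, 0)]
5. shoelace: 205.2533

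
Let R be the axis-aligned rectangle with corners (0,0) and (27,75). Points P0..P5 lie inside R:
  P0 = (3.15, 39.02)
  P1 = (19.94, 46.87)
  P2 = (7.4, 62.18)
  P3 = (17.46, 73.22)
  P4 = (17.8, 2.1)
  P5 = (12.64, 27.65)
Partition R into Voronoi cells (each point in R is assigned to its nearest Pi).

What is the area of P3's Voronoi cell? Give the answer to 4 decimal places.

Area of P3's cell: 211.9330

1. box [0,27]×[0,75]: [(0, 0) (27, 0) (27, 75) (0, 75)]
2. ⊥bis P3·P0 via (10.305,56.12): [(0, 60.4318) (27, 49.1345) (27, 75) (0, 75)]  |A|=545.8551
3. ⊥bis P3·P1 via (18.7,60.045): [(0, 60.4318) (4.1886, 58.6792) (27, 60.8262) (27, 75) (0, 75)]  |A|=412.503
4. ⊥bis P3·P2 via (12.43,67.7): [(20.6312, 60.2268) (27, 60.8262) (27, 75) (4.4189, 75)]  |A|=211.933
5. ⊥bis P3·P4 via (17.63,37.66): [(20.6312, 60.2268) (27, 60.8262) (27, 75) (4.4189, 75)]  |A|=211.933
6. ⊥bis P3·P5 via (15.05,50.435): [(20.6312, 60.2268) (27, 60.8262) (27, 75) (4.4189, 75)]  |A|=211.933
7. canonical 4-gon: [(20.6312, 60.2268) (27, 60.8262) (27, 75) (4.4189, 75)]
8. shoelace: 211.933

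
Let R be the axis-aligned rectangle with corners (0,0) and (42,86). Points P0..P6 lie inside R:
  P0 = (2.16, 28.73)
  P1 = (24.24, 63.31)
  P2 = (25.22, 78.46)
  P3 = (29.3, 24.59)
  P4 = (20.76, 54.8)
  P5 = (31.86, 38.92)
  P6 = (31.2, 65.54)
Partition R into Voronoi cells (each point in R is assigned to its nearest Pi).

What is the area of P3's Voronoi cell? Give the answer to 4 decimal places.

Area of P3's cell: 892.0055

1. box [0,42]×[0,86]: [(0, 0) (42, 0) (42, 86) (0, 86)]
2. ⊥bis P3·P0 via (15.73,26.66): [(11.6632, 0) (42, 0) (42, 86) (24.7819, 86)]  |A|=2044.8614
3. ⊥bis P3·P1 via (26.77,43.95): [(18.1966, 42.8296) (11.6632, 0) (42, 0) (42, 45.9403)]  |A|=1196.4248
4. ⊥bis P3·P2 via (27.26,51.525): [(18.1966, 42.8296) (11.6632, 0) (42, 0) (42, 45.9403)]  |A|=1196.4248
5. ⊥bis P3·P4 via (25.03,39.695): [(17.3889, 37.535) (11.6632, 0) (42, 0) (42, 44.4922)]  |A|=1116.8461
6. ⊥bis P3·P5 via (30.58,31.755): [(16.8805, 34.2024) (11.6632, 0) (42, 0) (42, 29.7149)]  |A|=892.0055
7. ⊥bis P3·P6 via (30.25,45.065): [(16.8805, 34.2024) (11.6632, 0) (42, 0) (42, 29.7149)]  |A|=892.0055
8. canonical 4-gon: [(16.8805, 34.2024) (11.6632, 0) (42, 0) (42, 29.7149)]
9. shoelace: 892.0055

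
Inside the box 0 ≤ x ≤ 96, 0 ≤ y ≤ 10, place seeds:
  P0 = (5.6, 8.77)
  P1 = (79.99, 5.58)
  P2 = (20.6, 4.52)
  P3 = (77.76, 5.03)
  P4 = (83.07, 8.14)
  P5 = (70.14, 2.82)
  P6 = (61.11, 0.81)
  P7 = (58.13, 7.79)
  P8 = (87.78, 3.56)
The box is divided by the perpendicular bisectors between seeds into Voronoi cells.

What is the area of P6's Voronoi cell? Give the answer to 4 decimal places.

1. box [0,96]×[0,10]: [(0, 0) (96, 0) (96, 10) (0, 10)]
2. ⊥bis P6·P0 via (33.355,4.79): [(32.6681, 0) (96, 0) (96, 10) (34.1021, 10)]  |A|=626.1489
3. ⊥bis P6·P1 via (70.55,3.195): [(32.6681, 0) (71.3572, 0) (68.8307, 10) (34.1021, 10)]  |A|=367.0886
4. ⊥bis P6·P2 via (40.855,2.665): [(40.6109, 0) (71.3572, 0) (68.8307, 10) (41.5268, 10)]  |A|=290.2513
5. ⊥bis P6·P3 via (69.435,2.92): [(40.6109, 0) (70.1751, 0) (67.6405, 10) (41.5268, 10)]  |A|=278.3897
6. ⊥bis P6·P4 via (72.09,4.475): [(40.6109, 0) (70.1751, 0) (67.6405, 10) (41.5268, 10)]  |A|=278.3897
7. ⊥bis P6·P5 via (65.625,1.815): [(40.6109, 0) (66.029, 0) (63.8031, 10) (41.5268, 10)]  |A|=238.472
8. ⊥bis P6·P7 via (59.62,4.3): [(49.5482, 0) (66.029, 0) (64.5987, 6.4256)]  |A|=52.9495
9. ⊥bis P6·P8 via (74.445,2.185): [(49.5482, 0) (66.029, 0) (64.5987, 6.4256)]  |A|=52.9495
10. canonical 3-gon: [(49.5482, 0) (66.029, 0) (64.5987, 6.4256)]
11. shoelace: 52.9495

Area of P6's cell: 52.9495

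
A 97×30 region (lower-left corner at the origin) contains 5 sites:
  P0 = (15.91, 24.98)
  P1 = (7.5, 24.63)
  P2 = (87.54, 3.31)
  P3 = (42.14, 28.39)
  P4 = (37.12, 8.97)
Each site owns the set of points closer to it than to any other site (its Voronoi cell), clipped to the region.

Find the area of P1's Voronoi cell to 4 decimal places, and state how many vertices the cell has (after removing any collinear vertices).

Area of P1's cell: 363.3917 (4 vertices)

1. box [0,97]×[0,30]: [(0, 0) (97, 0) (97, 30) (0, 30)]
2. ⊥bis P1·P0 via (11.705,24.805): [(0, 0) (12.7373, 0) (11.4888, 30) (0, 30)]  |A|=363.3917
3. ⊥bis P1·P2 via (47.52,13.97): [(0, 0) (12.7373, 0) (11.4888, 30) (0, 30)]  |A|=363.3917
4. ⊥bis P1·P3 via (24.82,26.51): [(0, 0) (12.7373, 0) (11.4888, 30) (0, 30)]  |A|=363.3917
5. ⊥bis P1·P4 via (22.31,16.8): [(0, 0) (12.7373, 0) (11.4888, 30) (0, 30)]  |A|=363.3917
6. canonical 4-gon: [(0, 0) (12.7373, 0) (11.4888, 30) (0, 30)]
7. shoelace: 363.3917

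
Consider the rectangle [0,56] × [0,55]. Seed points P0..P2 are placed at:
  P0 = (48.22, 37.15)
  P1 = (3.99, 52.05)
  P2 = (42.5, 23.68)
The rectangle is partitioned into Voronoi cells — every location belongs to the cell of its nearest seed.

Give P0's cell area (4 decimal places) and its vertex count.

1. box [0,56]×[0,55]: [(0, 0) (56, 0) (56, 55) (0, 55)]
2. ⊥bis P0·P1 via (26.105,44.6): [(11.0804, 0) (56, 0) (56, 55) (29.6085, 55)]  |A|=1961.0563
3. ⊥bis P0·P2 via (45.36,30.415): [(24.3342, 39.3435) (56, 25.8968) (56, 55) (29.6085, 55)]  |A|=667.3871
4. canonical 4-gon: [(24.3342, 39.3435) (56, 25.8968) (56, 55) (29.6085, 55)]
5. shoelace: 667.3871

Area of P0's cell: 667.3871 (4 vertices)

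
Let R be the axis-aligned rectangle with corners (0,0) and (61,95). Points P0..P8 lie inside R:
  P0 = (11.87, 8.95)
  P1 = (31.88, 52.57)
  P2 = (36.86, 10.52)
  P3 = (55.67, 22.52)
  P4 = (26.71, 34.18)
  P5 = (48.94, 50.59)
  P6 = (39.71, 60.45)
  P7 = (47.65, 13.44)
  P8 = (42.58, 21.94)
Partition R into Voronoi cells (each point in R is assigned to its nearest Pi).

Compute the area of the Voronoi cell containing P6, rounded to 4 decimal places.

1. box [0,61]×[0,95]: [(0, 0) (61, 0) (61, 95) (0, 95)]
2. ⊥bis P6·P0 via (25.79,34.7): [(0, 48.6416) (61, 15.6661) (61, 95) (0, 95)]  |A|=3833.6148
3. ⊥bis P6·P1 via (35.795,56.51): [(0, 92.0779) (61, 31.4649) (61, 95) (0, 95)]  |A|=2026.9445
4. ⊥bis P6·P2 via (38.285,35.485): [(0, 92.0779) (58.0921, 34.3544) (61, 34.1884) (61, 95) (0, 95)]  |A|=2022.9846
5. ⊥bis P6·P3 via (47.69,41.485): [(0, 92.0779) (49.9563, 42.4386) (61, 47.0855) (61, 95) (0, 95)]  |A|=1940.6897
6. ⊥bis P6·P4 via (33.21,47.315): [(0, 92.0779) (49.9563, 42.4386) (61, 47.0855) (61, 95) (0, 95)]  |A|=1940.6897
7. ⊥bis P6·P5 via (44.325,55.52): [(0, 92.0779) (40.4458, 51.8887) (61, 71.1296) (61, 95) (0, 95)]  |A|=1619.3076
8. ⊥bis P6·P7 via (43.68,36.945): [(0, 92.0779) (40.4458, 51.8887) (61, 71.1296) (61, 95) (0, 95)]  |A|=1619.3076
9. ⊥bis P6·P8 via (41.145,41.195): [(0, 92.0779) (40.4458, 51.8887) (61, 71.1296) (61, 95) (0, 95)]  |A|=1619.3076
10. canonical 5-gon: [(0, 92.0779) (40.4458, 51.8887) (61, 71.1296) (61, 95) (0, 95)]
11. shoelace: 1619.3076

Area of P6's cell: 1619.3076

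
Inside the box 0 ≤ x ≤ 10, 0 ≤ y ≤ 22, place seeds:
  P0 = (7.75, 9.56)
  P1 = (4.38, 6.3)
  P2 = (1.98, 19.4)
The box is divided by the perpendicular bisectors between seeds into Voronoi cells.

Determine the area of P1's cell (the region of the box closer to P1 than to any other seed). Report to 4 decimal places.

1. box [0,10]×[0,22]: [(0, 0) (10, 0) (10, 22) (0, 22)]
2. ⊥bis P1·P0 via (6.065,7.93): [(0, 14.1996) (0, 0) (10, 0) (10, 3.8622)]  |A|=90.3094
3. ⊥bis P1·P2 via (3.18,12.85): [(1.5878, 12.5583) (0, 12.2674) (0, 0) (10, 0) (10, 3.8622)]  |A|=88.7754
4. canonical 5-gon: [(1.5878, 12.5583) (0, 12.2674) (0, 0) (10, 0) (10, 3.8622)]
5. shoelace: 88.7754

Area of P1's cell: 88.7754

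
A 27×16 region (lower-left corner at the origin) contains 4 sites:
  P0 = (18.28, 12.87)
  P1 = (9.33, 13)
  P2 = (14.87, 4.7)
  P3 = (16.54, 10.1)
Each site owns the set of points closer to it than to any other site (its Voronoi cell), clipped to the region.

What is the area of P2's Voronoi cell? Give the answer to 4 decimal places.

Area of P2's cell: 150.7078

1. box [0,27]×[0,16]: [(0, 0) (27, 0) (27, 16) (0, 16)]
2. ⊥bis P2·P0 via (16.575,8.785): [(0, 15.7031) (0, 0) (27, 0) (27, 4.4338)]  |A|=271.848
3. ⊥bis P2·P1 via (12.1,8.85): [(13.7618, 9.9592) (0, 0.7736) (0, 0) (27, 0) (27, 4.4338)]  |A|=169.12
4. ⊥bis P2·P3 via (15.705,7.4): [(11.7569, 8.621) (0, 0.7736) (0, 0) (27, 0) (27, 3.9069)]  |A|=150.7078
5. canonical 5-gon: [(11.7569, 8.621) (0, 0.7736) (0, 0) (27, 0) (27, 3.9069)]
6. shoelace: 150.7078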